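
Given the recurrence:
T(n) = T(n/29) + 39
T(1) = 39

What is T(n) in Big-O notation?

Each step divides n by 29 and adds 39. After log_29(n) steps, T(n) = O(log n).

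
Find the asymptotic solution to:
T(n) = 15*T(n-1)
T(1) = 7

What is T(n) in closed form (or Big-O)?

Each step multiplies by 15. T(n) = T(1)*15^(n-1) = 7*15^(n-1).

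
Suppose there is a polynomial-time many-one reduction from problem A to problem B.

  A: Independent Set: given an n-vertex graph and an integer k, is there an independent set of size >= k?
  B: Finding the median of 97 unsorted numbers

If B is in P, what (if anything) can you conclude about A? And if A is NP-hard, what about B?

A poly-time reduction A <=_p B means any A-instance can be transformed to a B-instance in poly time.
If B is in P: compose the reduction with B's poly-time algorithm to solve A in poly time, so A is in P.
If A is NP-hard: every NP problem reduces to A, which reduces to B; composing reductions, every NP problem reduces to B, so B is NP-hard.
(Here in fact A is NP-complete and B is in P, so no such reduction is known -- its existence would imply P = NP; the analysis concerns only what the assumed reduction would or would not let you conclude.)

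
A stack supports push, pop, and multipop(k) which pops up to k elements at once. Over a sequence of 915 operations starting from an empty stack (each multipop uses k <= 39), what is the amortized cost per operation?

Each element is pushed exactly once and popped at most once (whether by pop or as part of a multipop). So the total number of individual pops over the whole sequence is at most the number of pushes, which is at most 915. Total work <= 2 * 915, hence O(1) amortized per operation.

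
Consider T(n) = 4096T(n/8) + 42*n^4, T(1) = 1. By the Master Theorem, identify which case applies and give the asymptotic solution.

a=4096, b=8, f(n)=42*n^4.
log_8(4096) = 4, so n^(log_b(a)) = n^4.
f(n) = Theta(n^4), so Case 2 applies.
T(n) = Theta(n^4 log n).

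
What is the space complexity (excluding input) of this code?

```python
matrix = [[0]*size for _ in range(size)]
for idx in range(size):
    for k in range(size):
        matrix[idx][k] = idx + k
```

Space complexity: O(n^2).
A 2D structure of size n x n is allocated.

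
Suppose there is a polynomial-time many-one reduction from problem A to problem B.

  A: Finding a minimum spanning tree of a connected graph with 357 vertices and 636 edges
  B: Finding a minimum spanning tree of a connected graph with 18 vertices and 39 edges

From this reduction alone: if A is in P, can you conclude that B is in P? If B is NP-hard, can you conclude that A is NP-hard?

A poly-time reduction A <=_p B transfers tractability DOWN (B easy => A easy) and hardness UP (A hard => B hard), not the reverse.
From A in P, the reduction alone does NOT give B in P: any problem in P trivially reduces to SAT, yet SAT is not known to be in P.
From B NP-hard, the reduction alone does NOT give A NP-hard: again, easy problems reduce to hard ones.
(Here in fact A is P and B is P.)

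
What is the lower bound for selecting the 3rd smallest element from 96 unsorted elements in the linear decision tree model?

Selecting the 3rd smallest of 96 elements requires Omega(n) comparisons. Every element must be compared at least once. The BFPRT algorithm achieves O(n), making this tight.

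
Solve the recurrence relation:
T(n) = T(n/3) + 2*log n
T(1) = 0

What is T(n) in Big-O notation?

Each of the log_3(n) levels adds O(log n). T(n) = O(log^2 n).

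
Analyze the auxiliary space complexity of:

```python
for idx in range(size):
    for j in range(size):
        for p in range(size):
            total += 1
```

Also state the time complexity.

Space complexity: O(1).
Only a constant amount of auxiliary storage is used; nothing grows with n.
Time complexity: O(n^3).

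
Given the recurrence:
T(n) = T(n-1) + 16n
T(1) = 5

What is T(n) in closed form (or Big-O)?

Unrolling: T(n) = 5 + 16*(2 + 3 + ... + n) = 5 + 16*(n(n+1)/2 - 1) = O(n^2).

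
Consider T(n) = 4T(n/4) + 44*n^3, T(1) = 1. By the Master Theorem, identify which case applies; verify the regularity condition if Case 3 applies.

a=4, b=4, f(n)=44*n^3.
log_4(4) = 1 < 3.
f(n) = Omega(n^(1+epsilon)) for some epsilon > 0, so Case 3 is the candidate.
Regularity: a*f(n/b) = 4*44*(n/4)^3 = (4/64)*44*n^3 <= c*f(n) with c = 4/64 < 1. Satisfied.
Case 3: T(n) = Theta(n^3).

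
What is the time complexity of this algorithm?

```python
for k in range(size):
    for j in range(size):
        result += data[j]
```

Time complexity: O(n^2).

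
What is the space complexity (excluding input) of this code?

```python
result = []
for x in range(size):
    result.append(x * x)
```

Space complexity: O(n).
Auxiliary storage grows linearly with the input size n in the worst case.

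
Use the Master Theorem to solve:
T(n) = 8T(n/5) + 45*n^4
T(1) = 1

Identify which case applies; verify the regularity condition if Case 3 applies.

a=8, b=5, f(n)=45*n^4.
log_5(8) = 1.292 < 4.
f(n) = Omega(n^(1.292+epsilon)) for some epsilon > 0, so Case 3 is the candidate.
Regularity: a*f(n/b) = 8*45*(n/5)^4 = (8/625)*45*n^4 <= c*f(n) with c = 8/625 < 1. Satisfied.
Case 3: T(n) = Theta(n^4).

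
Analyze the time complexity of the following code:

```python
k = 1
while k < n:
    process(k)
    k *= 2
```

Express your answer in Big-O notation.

Time complexity: O(log n).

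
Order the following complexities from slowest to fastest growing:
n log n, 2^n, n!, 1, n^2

Ordered by growth rate: 1 < n log n < n^2 < 2^n < n!.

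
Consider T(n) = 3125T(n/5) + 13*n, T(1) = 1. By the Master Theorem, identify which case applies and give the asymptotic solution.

a=3125, b=5, f(n)=13*n.
log_5(3125) = 5 > 1.
Since f(n) = O(n^1) is polynomially smaller than n^5, Case 1 applies.
T(n) = Theta(n^5).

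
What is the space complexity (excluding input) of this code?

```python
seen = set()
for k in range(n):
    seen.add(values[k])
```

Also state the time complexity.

Space complexity: O(n).
Auxiliary storage grows linearly with the input size n in the worst case.
Time complexity: O(n).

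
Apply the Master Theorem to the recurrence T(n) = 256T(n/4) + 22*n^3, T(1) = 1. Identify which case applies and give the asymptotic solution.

a=256, b=4, f(n)=22*n^3.
log_4(256) = 4 > 3.
Since f(n) = O(n^3) is polynomially smaller than n^4, Case 1 applies.
T(n) = Theta(n^4).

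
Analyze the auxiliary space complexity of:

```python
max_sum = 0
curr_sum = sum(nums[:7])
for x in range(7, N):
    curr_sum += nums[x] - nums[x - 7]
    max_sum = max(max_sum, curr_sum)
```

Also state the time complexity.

Space complexity: O(1).
Only a constant amount of auxiliary storage is used; nothing grows with n.
Time complexity: O(n).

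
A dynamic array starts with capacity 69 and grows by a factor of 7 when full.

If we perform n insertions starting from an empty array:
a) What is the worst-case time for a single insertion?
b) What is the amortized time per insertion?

(a) Worst-case single insertion: O(n) -- when the array is full at capacity c, the resize copies all c elements, and c can be Theta(n).
(b) Resizes happen at sizes 69, 483, 3381, ... Total copy cost for n insertions: 69 + 483 + ... = O(n) (geometric series with ratio 1/7). Amortized cost per insertion: O(n)/n = O(1).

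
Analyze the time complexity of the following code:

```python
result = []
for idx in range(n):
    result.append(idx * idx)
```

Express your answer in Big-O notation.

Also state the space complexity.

Time complexity: O(n).
Space complexity: O(n).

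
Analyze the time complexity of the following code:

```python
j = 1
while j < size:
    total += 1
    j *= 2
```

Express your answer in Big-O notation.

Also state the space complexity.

Time complexity: O(log n).
Space complexity: O(1).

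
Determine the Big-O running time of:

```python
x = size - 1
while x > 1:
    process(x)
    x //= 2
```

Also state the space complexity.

Time complexity: O(log n).
Space complexity: O(1).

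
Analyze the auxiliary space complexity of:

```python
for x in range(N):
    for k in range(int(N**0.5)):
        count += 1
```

Space complexity: O(1).
Only a constant amount of auxiliary storage is used; nothing grows with n.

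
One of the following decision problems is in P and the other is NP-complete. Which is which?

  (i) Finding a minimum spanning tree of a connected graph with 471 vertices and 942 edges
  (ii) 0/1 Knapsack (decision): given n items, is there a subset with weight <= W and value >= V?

(i) is P: Kruskal's / Prim's algorithms run in polynomial time.
(ii) is NP-complete: reduces from Subset Sum.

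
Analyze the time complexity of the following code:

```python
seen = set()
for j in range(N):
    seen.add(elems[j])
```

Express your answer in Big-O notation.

Time complexity: O(n).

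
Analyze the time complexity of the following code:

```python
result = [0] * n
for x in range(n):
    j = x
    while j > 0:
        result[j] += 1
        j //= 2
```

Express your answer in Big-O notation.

Time complexity: O(n log n).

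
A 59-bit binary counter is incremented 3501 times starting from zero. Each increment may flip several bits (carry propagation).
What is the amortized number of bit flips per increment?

Bit i flips on every 2^i-th increment, so over 3501 increments bit i flips floor(3501/2^i) times. Summing over i: total flips < 2 * 3501. Amortized: < 2 = O(1) per increment.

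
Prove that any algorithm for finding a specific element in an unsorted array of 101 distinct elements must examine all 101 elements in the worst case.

Adversary argument: if the algorithm examines fewer than 101 elements, the adversary places the target in an unexamined position. The algorithm cannot distinguish 'not present' from 'in unexamined position'.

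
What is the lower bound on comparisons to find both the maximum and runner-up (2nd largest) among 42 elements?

Lower bound: finding the max needs 42-1 comparisons. By an adversary weight-doubling argument, the maximum element must personally win at least ceil(log_2(42)) = 6 comparisons in any correct algorithm. The 2nd largest is among those 6 direct losers, and distinguishing it requires 6-1 more comparisons. Total >= 42-1 + 6-1 = 46. A balanced tournament achieves this bound exactly.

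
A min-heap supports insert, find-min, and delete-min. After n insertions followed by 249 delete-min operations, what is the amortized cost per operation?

Insert takes O(log n) worst case. Delete-min takes O(log n). Over a sequence of n inserts and 249 delete-mins, total cost is O((n + 249) log n). Amortized per operation: O(log n).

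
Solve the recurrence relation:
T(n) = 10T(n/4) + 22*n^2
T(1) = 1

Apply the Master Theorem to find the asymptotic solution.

a=10, b=4, f(n)=22*n^2. log_4(10) = 1.661 < 2. Case 3: T(n) = O(n^2).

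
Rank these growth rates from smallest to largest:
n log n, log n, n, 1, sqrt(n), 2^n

Ordered by growth rate: 1 < log n < sqrt(n) < n < n log n < 2^n.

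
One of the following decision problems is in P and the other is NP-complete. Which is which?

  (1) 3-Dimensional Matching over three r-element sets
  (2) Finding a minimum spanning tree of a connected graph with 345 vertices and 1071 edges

(1) is NP-complete: one of Karp's 21 NP-complete problems.
(2) is P: Kruskal's / Prim's algorithms run in polynomial time.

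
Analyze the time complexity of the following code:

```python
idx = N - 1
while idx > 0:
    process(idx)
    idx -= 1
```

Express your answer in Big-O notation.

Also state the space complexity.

Time complexity: O(n).
Space complexity: O(1).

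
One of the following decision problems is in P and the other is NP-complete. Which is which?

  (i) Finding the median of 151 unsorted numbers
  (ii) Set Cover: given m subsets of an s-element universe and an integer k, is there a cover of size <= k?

(i) is P: linear-time selection (median-of-medians) runs in O(n).
(ii) is NP-complete: one of Karp's 21 NP-complete problems (with k part of the input).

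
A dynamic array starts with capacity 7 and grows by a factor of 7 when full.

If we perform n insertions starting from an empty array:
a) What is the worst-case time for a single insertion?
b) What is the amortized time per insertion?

(a) Worst-case single insertion: O(n) -- when the array is full at capacity c, the resize copies all c elements, and c can be Theta(n).
(b) Resizes happen at sizes 7, 49, 343, ... Total copy cost for n insertions: 7 + 49 + ... = O(n) (geometric series with ratio 1/7). Amortized cost per insertion: O(n)/n = O(1).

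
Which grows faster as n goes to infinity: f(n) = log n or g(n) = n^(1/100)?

g(n) = n^(1/100) grows faster: any positive power of n dominates log n.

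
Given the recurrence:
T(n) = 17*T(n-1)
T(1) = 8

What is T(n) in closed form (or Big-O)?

Each step multiplies by 17. T(n) = T(1)*17^(n-1) = 8*17^(n-1).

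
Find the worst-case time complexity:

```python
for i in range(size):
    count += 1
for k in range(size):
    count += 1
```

Time complexity: O(n).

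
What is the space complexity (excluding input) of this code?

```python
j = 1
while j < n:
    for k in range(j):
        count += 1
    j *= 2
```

Space complexity: O(1).
Only a constant amount of auxiliary storage is used; nothing grows with n.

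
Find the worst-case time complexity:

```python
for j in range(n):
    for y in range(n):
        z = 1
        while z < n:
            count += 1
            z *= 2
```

Time complexity: O(n^2 log n).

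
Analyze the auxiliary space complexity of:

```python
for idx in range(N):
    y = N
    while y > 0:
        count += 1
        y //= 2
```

Space complexity: O(1).
Only a constant amount of auxiliary storage is used; nothing grows with n.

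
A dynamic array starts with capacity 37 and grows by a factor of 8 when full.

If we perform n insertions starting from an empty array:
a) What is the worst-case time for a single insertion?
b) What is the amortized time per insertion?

(a) Worst-case single insertion: O(n) -- when the array is full at capacity c, the resize copies all c elements, and c can be Theta(n).
(b) Resizes happen at sizes 37, 296, 2368, ... Total copy cost for n insertions: 37 + 296 + ... = O(n) (geometric series with ratio 1/8). Amortized cost per insertion: O(n)/n = O(1).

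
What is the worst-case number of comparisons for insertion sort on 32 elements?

Insertion sort on reverse-sorted input: 1 + 2 + ... + (32-1) = 496 comparisons.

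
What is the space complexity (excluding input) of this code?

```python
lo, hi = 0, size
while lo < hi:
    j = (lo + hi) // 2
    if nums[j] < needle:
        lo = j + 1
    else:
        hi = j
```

Space complexity: O(1).
Only a constant amount of auxiliary storage is used; nothing grows with n.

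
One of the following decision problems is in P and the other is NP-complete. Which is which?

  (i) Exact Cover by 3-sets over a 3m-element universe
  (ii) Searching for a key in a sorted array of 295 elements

(i) is NP-complete: one of Karp's 21 NP-complete problems.
(ii) is P: binary search runs in O(log n).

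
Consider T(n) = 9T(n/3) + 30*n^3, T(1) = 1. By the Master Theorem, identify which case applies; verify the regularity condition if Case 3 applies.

a=9, b=3, f(n)=30*n^3.
log_3(9) = 2 < 3.
f(n) = Omega(n^(2+epsilon)) for some epsilon > 0, so Case 3 is the candidate.
Regularity: a*f(n/b) = 9*30*(n/3)^3 = (9/27)*30*n^3 <= c*f(n) with c = 9/27 < 1. Satisfied.
Case 3: T(n) = Theta(n^3).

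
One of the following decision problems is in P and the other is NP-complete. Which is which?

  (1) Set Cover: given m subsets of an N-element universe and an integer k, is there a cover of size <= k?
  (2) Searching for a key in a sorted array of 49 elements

(1) is NP-complete: one of Karp's 21 NP-complete problems (with k part of the input).
(2) is P: binary search runs in O(log n).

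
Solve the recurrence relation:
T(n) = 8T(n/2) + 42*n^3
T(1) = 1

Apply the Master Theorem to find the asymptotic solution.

a=8, b=2, f(n)=42*n^3. log_2(8) = 3. Case 2: T(n) = O(n^3 log n).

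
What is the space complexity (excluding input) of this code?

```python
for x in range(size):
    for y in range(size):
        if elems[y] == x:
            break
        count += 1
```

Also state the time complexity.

Space complexity: O(1).
Only a constant amount of auxiliary storage is used; nothing grows with n.
Time complexity: O(n^2).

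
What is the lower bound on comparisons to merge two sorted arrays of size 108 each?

To merge two sorted arrays of size 108, we need at least 215 comparisons in the worst case. An adversary can force every element to be compared.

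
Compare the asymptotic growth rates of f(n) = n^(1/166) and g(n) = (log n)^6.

f(n) = n^(1/166) grows faster: any positive power of n dominates any polylog.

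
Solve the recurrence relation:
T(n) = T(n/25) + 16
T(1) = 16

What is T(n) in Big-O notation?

Each step divides n by 25 and adds 16. After log_25(n) steps, T(n) = O(log n).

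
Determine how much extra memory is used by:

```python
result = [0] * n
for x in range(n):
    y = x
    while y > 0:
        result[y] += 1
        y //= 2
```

Space complexity: O(n).
Auxiliary storage grows linearly with the input size n in the worst case.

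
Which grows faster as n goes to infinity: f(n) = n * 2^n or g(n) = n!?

g(n) = n! grows faster: by Stirling n! ~ (n/e)^n sqrt(2*pi*n); (n/e)^n eventually dominates n * 2^n.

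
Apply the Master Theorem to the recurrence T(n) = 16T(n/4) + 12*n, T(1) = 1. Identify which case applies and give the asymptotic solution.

a=16, b=4, f(n)=12*n.
log_4(16) = 2 > 1.
Since f(n) = O(n^1) is polynomially smaller than n^2, Case 1 applies.
T(n) = Theta(n^2).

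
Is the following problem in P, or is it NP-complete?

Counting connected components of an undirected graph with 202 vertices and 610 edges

This problem is in P: BFS/DFS visits each vertex and edge once: O(V+E).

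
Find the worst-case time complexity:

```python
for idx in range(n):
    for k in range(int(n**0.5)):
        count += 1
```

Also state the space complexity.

Time complexity: O(n * sqrt(n)).
Space complexity: O(1).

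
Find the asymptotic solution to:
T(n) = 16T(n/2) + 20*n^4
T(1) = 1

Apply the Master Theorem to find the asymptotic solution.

a=16, b=2, f(n)=20*n^4. log_2(16) = 4. Case 2: T(n) = O(n^4 log n).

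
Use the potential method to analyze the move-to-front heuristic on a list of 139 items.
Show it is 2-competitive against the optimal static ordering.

Let Phi = number of inversions between the MTF list and the optimal static list (0 <= Phi <= C(139,2)). Accessing an element at MTF position k and optimal position j: the move-to-front destroys all k-1 inversions in front of it that are not in front in optimal (>= k-j of them) and creates at most j-1 new ones. Amortized cost <= k + (j-1) - (k-j) = 2j - 1 <= 2 * optimal cost.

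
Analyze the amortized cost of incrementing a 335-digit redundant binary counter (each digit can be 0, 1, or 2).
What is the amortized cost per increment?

A redundant counter on 335 digits allows digit values 0, 1, 2. Increment adds 1 to the least significant digit and carries any 2 to a 0 plus +1 on the next digit. With potential Phi = (number of 2-digits), each increment does O(1) actual work plus a chain of carries, each of which decreases Phi by 1. Amortized O(1).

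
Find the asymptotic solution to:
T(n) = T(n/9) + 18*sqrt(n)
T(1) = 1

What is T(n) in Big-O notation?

Each level contributes sqrt(n/9^k). Geometric series with ratio 1/sqrt(9) < 1 sums to O(sqrt(n)).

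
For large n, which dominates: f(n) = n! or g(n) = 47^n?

f(n) = n! grows faster: n!/47^n -> infinity by Stirling.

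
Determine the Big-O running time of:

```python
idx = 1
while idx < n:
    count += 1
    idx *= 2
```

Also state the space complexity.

Time complexity: O(log n).
Space complexity: O(1).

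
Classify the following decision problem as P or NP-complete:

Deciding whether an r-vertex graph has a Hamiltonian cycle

This problem is NP-complete: one of Karp's 21 NP-complete problems.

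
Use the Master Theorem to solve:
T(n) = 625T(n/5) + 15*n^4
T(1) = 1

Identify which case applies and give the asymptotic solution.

a=625, b=5, f(n)=15*n^4.
log_5(625) = 4, so n^(log_b(a)) = n^4.
f(n) = Theta(n^4), so Case 2 applies.
T(n) = Theta(n^4 log n).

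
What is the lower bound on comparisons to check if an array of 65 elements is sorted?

To verify 65 elements are sorted, we must compare each consecutive pair. Skipping any pair allows an adversary to swap them. Therefore 64 comparisons are necessary and sufficient.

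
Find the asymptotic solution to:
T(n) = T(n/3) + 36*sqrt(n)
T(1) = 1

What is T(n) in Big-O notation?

Each level contributes sqrt(n/3^k). Geometric series with ratio 1/sqrt(3) < 1 sums to O(sqrt(n)).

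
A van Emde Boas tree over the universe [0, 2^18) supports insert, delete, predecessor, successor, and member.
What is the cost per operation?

vEB recursively partitions [0, 262144) into sqrt(u) clusters of size sqrt(u). Each operation recurses into either one cluster or the summary, never both: T(u) = T(sqrt(u)) + O(1) => T(u) = O(log log u) = O(log 18). This is worst-case, not just amortized.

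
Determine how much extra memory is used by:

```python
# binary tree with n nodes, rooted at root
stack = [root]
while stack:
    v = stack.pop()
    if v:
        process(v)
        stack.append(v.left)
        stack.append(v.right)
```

Space complexity: O(n).
Auxiliary storage grows linearly with the input size n in the worst case.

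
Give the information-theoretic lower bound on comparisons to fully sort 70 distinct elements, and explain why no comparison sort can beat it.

A comparison sort is a binary decision tree whose leaves are the 70! = 11978571669969891796072783721689098736458938142546425857555362864628009582789845319680000000000000000 possible output permutations. A binary tree with L leaves has height >= ceil(log_2(L)). So any comparison sort needs >= ceil(log_2(70!)) = 333 comparisons in the worst case.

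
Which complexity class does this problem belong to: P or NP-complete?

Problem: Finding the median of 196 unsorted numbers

This problem is in P: linear-time selection (median-of-medians) runs in O(n).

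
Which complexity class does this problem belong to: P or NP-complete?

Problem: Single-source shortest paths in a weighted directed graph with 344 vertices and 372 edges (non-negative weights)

This problem is in P: Dijkstra's algorithm runs in O((V+E) log V).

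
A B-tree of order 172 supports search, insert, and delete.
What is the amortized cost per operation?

B-tree of order 172 has height O(log_172 n). Each operation traverses the tree height. Splits during insert and merges during delete are O(1) each and occur at most once per level. Total cost per operation: O(log_172 n).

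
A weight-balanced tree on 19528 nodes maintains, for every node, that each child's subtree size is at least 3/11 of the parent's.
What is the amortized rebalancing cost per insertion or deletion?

With balance ratio 3/11, tree height is O(log_{11/3}(19528)) = O(log n). A rebalance at a node of size s costs O(s) but requires Omega(s) updates in that subtree to retrigger. Summed over the O(log n) ancestors of the touched leaf, amortized rebalancing is O(log n).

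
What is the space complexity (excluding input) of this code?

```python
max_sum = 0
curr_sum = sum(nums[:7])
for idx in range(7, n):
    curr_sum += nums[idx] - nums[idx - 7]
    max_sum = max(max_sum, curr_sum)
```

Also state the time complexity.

Space complexity: O(1).
Only a constant amount of auxiliary storage is used; nothing grows with n.
Time complexity: O(n).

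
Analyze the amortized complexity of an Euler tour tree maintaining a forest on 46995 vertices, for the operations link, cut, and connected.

An Euler tour tree stores each tree's Euler tour as a balanced BST keyed by tour position. On 46995 vertices: link concatenates two tours via O(1) splits/joins of size <= 2*46995 (O(log n)); cut splits the tour at the two occurrences of the edge (O(log n)); connected compares BST roots (O(log n) to find the root). All O(log n) amortized.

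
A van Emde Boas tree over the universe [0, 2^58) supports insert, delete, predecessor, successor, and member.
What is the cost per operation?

vEB recursively partitions [0, 288230376151711744) into sqrt(u) clusters of size sqrt(u). Each operation recurses into either one cluster or the summary, never both: T(u) = T(sqrt(u)) + O(1) => T(u) = O(log log u) = O(log 58). This is worst-case, not just amortized.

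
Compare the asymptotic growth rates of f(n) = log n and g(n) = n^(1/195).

g(n) = n^(1/195) grows faster: any positive power of n dominates log n.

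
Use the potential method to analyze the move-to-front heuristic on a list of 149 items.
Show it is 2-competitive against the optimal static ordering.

Let Phi = number of inversions between the MTF list and the optimal static list (0 <= Phi <= C(149,2)). Accessing an element at MTF position k and optimal position j: the move-to-front destroys all k-1 inversions in front of it that are not in front in optimal (>= k-j of them) and creates at most j-1 new ones. Amortized cost <= k + (j-1) - (k-j) = 2j - 1 <= 2 * optimal cost.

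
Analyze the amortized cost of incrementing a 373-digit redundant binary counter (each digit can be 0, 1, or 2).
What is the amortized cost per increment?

A redundant counter on 373 digits allows digit values 0, 1, 2. Increment adds 1 to the least significant digit and carries any 2 to a 0 plus +1 on the next digit. With potential Phi = (number of 2-digits), each increment does O(1) actual work plus a chain of carries, each of which decreases Phi by 1. Amortized O(1).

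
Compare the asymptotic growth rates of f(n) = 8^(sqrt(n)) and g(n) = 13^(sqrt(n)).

g(n) = 13^(sqrt(n)) grows faster: ratio is (13/8)^(sqrt(n)) -> infinity since 13/8 > 1.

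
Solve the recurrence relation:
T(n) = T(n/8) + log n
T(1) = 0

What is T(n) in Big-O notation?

Each of the log_8(n) levels adds O(log n). T(n) = O(log^2 n).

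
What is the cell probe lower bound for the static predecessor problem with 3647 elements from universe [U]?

The Patrascu-Thorup lower bound shows any data structure on n = 3647 elements using O(n * polylog(n)) space requires Omega(log log U) query time. van Emde Boas trees achieve O(log log U) with O(U) space.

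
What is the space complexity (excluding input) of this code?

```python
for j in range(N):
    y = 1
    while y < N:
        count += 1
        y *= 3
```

Space complexity: O(1).
Only a constant amount of auxiliary storage is used; nothing grows with n.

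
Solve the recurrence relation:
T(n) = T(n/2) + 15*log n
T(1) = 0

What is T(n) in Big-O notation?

Each of the log_2(n) levels adds O(log n). T(n) = O(log^2 n).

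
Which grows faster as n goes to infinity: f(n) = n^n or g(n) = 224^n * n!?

g(n) = 224^n * n! grows faster: by Stirling n! ~ sqrt(2 pi n)(n/e)^n, so 224^n n! / n^n ~ (224/e)^n sqrt(2 pi n) -> infinity since 224/e > 1.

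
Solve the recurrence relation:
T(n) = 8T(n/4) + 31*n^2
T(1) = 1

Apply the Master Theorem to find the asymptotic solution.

a=8, b=4, f(n)=31*n^2. log_4(8) = 1.5 < 2. Case 3: T(n) = O(n^2).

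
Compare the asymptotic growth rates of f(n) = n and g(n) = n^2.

g(n) = n^2 grows faster: n^2/n = n^1 -> infinity.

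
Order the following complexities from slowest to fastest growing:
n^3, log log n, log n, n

Ordered by growth rate: log log n < log n < n < n^3.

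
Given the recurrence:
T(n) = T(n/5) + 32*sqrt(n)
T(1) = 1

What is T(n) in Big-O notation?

Each level contributes sqrt(n/5^k). Geometric series with ratio 1/sqrt(5) < 1 sums to O(sqrt(n)).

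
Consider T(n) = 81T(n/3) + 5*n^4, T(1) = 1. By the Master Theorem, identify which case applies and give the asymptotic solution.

a=81, b=3, f(n)=5*n^4.
log_3(81) = 4, so n^(log_b(a)) = n^4.
f(n) = Theta(n^4), so Case 2 applies.
T(n) = Theta(n^4 log n).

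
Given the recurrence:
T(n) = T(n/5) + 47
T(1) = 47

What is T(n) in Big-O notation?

Each step divides n by 5 and adds 47. After log_5(n) steps, T(n) = O(log n).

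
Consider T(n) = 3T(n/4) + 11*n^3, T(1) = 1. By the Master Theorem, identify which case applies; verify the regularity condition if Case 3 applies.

a=3, b=4, f(n)=11*n^3.
log_4(3) = 0.7925 < 3.
f(n) = Omega(n^(0.7925+epsilon)) for some epsilon > 0, so Case 3 is the candidate.
Regularity: a*f(n/b) = 3*11*(n/4)^3 = (3/64)*11*n^3 <= c*f(n) with c = 3/64 < 1. Satisfied.
Case 3: T(n) = Theta(n^3).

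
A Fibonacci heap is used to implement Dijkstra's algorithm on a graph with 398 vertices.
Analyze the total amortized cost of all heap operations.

Dijkstra performs 398 insert, 398 extract-min, and at most E decrease-key operations. With Fibonacci heap: insert O(1) amortized, extract-min O(log n) amortized, decrease-key O(1) amortized. Total with n = 398: O(n * 1 + n * log n + E * 1) = O(n log n + E).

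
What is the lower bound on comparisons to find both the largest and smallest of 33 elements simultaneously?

Pair elements first (floor(33/2) comparisons), then find max among winners and min among losers. Total: ceil(3*33/2) - 2 = 48 comparisons.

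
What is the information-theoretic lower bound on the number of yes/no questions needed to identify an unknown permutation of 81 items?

There are 81! = 5797126020747367985879734231578109105412357244731625958745865049716390179693892056256184534249745940480000000000000000000 permutations. Each yes/no question gives at most 1 bit, so at least ceil(log_2(5797126020747367985879734231578109105412357244731625958745865049716390179693892056256184534249745940480000000000000000000)) = 402 questions are needed.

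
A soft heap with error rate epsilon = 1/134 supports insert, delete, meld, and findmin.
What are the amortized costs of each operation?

Soft heaps (Chazelle) allow up to an epsilon = 1/134 fraction of elements to have corrupted (raised) keys. Insert is O(log(1/epsilon)) = O(log 134) amortized -- the structure maintains heap-ordered binary trees of rank bounded by O(log(1/epsilon)). Meld concatenates root lists: O(1) amortized. Delete and findmin are O(1) amortized.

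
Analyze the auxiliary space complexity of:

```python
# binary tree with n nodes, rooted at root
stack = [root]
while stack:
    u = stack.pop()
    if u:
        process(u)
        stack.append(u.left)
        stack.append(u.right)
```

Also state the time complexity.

Space complexity: O(n).
Auxiliary storage grows linearly with the input size n in the worst case.
Time complexity: O(n).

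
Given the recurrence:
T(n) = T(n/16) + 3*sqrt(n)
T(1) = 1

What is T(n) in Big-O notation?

Each level contributes sqrt(n/16^k). Geometric series with ratio 1/sqrt(16) < 1 sums to O(sqrt(n)).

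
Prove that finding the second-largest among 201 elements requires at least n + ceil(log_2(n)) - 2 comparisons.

Lower bound (adversary): identifying the maximum requires 201-1 comparisons (each eliminates one candidate). Assign weight 1 to each element; on each comparison the adversary lets the heavier side win and gives it the loser's weight. The max ends with weight 201, but each comparison it wins at most doubles its weight, so the max must win >= ceil(log_2(201)) = 8 comparisons. The second-largest is one of those 8 direct losers to the max, and identifying which one is largest needs >= 8-1 further comparisons. Total >= 201-1 + 8-1 = 207.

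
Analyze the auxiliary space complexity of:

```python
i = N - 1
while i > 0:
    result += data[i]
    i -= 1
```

Space complexity: O(1).
Only a constant amount of auxiliary storage is used; nothing grows with n.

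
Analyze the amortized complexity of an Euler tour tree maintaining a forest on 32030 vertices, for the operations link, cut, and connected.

An Euler tour tree stores each tree's Euler tour as a balanced BST keyed by tour position. On 32030 vertices: link concatenates two tours via O(1) splits/joins of size <= 2*32030 (O(log n)); cut splits the tour at the two occurrences of the edge (O(log n)); connected compares BST roots (O(log n) to find the root). All O(log n) amortized.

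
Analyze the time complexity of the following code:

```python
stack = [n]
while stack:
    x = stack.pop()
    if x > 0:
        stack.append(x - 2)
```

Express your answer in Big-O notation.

Time complexity: O(n).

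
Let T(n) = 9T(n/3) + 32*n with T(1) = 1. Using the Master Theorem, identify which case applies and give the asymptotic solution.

a=9, b=3, f(n)=32*n.
log_3(9) = 2 > 1.
Since f(n) = O(n^1) is polynomially smaller than n^2, Case 1 applies.
T(n) = Theta(n^2).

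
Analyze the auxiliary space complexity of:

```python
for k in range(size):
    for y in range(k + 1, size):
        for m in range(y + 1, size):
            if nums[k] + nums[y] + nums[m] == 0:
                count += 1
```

Space complexity: O(1).
Only a constant amount of auxiliary storage is used; nothing grows with n.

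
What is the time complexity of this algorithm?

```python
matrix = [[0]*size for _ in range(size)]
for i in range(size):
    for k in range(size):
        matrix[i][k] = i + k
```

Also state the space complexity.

Time complexity: O(n^2).
Space complexity: O(n^2).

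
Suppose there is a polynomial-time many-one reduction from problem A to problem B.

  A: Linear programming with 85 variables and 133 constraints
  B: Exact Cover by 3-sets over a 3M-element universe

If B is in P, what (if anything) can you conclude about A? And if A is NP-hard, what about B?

A poly-time reduction A <=_p B means any A-instance can be transformed to a B-instance in poly time.
If B is in P: compose the reduction with B's poly-time algorithm to solve A in poly time, so A is in P.
If A is NP-hard: every NP problem reduces to A, which reduces to B; composing reductions, every NP problem reduces to B, so B is NP-hard.
(Here in fact A is P and B is NP-complete.)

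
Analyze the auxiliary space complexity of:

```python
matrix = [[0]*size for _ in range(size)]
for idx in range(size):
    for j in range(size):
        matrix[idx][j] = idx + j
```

Space complexity: O(n^2).
A 2D structure of size n x n is allocated.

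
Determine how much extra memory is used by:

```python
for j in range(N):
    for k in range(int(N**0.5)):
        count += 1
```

Space complexity: O(1).
Only a constant amount of auxiliary storage is used; nothing grows with n.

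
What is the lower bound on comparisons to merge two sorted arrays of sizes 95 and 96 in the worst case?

Adversary: with |95 - 96| <= 1 the inputs can be fully interleaved so that every adjacent pair in the merged output comes from different arrays. Then each of the 190 adjacent pairs must be directly compared, or the algorithm cannot determine their relative order. Standard merge meets this bound.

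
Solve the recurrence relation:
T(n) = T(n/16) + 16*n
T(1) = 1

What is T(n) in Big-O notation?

Geometric series: 16*n*(1 + 1/16 + 1/16^2 + ...) = O(n). T(n) = O(n).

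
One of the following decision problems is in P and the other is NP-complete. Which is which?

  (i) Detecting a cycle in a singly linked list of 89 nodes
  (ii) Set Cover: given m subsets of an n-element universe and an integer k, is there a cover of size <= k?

(i) is P: Floyd's tortoise-and-hare runs in O(n) time, O(1) space.
(ii) is NP-complete: one of Karp's 21 NP-complete problems (with k part of the input).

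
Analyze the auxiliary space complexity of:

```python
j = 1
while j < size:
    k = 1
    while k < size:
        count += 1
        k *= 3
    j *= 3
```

Space complexity: O(1).
Only a constant amount of auxiliary storage is used; nothing grows with n.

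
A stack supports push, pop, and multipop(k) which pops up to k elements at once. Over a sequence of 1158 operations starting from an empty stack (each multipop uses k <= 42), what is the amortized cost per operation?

Each element is pushed exactly once and popped at most once (whether by pop or as part of a multipop). So the total number of individual pops over the whole sequence is at most the number of pushes, which is at most 1158. Total work <= 2 * 1158, hence O(1) amortized per operation.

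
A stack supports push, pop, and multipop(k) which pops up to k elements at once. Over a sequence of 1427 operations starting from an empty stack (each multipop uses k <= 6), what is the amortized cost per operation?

Each element is pushed exactly once and popped at most once (whether by pop or as part of a multipop). So the total number of individual pops over the whole sequence is at most the number of pushes, which is at most 1427. Total work <= 2 * 1427, hence O(1) amortized per operation.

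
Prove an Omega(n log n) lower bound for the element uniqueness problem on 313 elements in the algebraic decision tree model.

In the algebraic decision tree model, element uniqueness on 313 elements is equivalent to determining which cell of an arrangement of C(313,2) = 48828 hyperplanes x_i = x_j contains the input point. Ben-Or's theorem shows this requires Omega(n log n).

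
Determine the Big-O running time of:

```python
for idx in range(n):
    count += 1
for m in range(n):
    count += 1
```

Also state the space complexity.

Time complexity: O(n).
Space complexity: O(1).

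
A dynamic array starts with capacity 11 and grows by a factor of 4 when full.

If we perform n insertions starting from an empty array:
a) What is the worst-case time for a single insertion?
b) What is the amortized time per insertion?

(a) Worst-case single insertion: O(n) -- when the array is full at capacity c, the resize copies all c elements, and c can be Theta(n).
(b) Resizes happen at sizes 11, 44, 176, ... Total copy cost for n insertions: 11 + 44 + ... = O(n) (geometric series with ratio 1/4). Amortized cost per insertion: O(n)/n = O(1).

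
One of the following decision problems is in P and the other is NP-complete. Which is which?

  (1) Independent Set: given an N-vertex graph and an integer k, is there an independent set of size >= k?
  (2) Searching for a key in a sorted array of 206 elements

(1) is NP-complete: complement of Clique (with k part of the input).
(2) is P: binary search runs in O(log n).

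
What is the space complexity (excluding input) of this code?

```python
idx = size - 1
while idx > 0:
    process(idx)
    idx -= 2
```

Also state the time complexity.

Space complexity: O(1).
Only a constant amount of auxiliary storage is used; nothing grows with n.
Time complexity: O(n).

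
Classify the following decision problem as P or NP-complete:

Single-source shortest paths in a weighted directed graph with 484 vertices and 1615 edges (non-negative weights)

This problem is in P: Dijkstra's algorithm runs in O((V+E) log V).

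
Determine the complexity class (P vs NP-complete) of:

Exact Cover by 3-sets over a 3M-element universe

This problem is NP-complete: one of Karp's 21 NP-complete problems.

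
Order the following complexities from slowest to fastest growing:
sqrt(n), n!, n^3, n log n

Ordered by growth rate: sqrt(n) < n log n < n^3 < n!.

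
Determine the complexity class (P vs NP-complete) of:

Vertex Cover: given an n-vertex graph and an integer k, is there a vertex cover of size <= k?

This problem is NP-complete: one of Karp's 21 NP-complete problems (with k part of the input; for any fixed constant k it is in P).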